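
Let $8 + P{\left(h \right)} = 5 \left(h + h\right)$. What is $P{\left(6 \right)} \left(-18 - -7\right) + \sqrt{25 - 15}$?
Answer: $-572 + \sqrt{10} \approx -568.84$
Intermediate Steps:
$P{\left(h \right)} = -8 + 10 h$ ($P{\left(h \right)} = -8 + 5 \left(h + h\right) = -8 + 5 \cdot 2 h = -8 + 10 h$)
$P{\left(6 \right)} \left(-18 - -7\right) + \sqrt{25 - 15} = \left(-8 + 10 \cdot 6\right) \left(-18 - -7\right) + \sqrt{25 - 15} = \left(-8 + 60\right) \left(-18 + 7\right) + \sqrt{10} = 52 \left(-11\right) + \sqrt{10} = -572 + \sqrt{10}$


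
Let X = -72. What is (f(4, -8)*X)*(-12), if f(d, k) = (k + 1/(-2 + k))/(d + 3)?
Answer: -34992/35 ≈ -999.77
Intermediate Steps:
f(d, k) = (k + 1/(-2 + k))/(3 + d)
(f(4, -8)*X)*(-12) = (((1 + (-8)**2 - 2*(-8))/(-6 - 2*4 + 3*(-8) + 4*(-8)))*(-72))*(-12) = (((1 + 64 + 16)/(-6 - 8 - 24 - 32))*(-72))*(-12) = ((81/(-70))*(-72))*(-12) = (-1/70*81*(-72))*(-12) = -81/70*(-72)*(-12) = (2916/35)*(-12) = -34992/35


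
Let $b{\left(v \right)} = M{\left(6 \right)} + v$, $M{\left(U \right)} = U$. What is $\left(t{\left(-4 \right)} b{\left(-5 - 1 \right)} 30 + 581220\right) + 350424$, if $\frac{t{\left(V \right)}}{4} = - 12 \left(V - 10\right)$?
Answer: $931644$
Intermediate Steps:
$t{\left(V \right)} = 480 - 48 V$ ($t{\left(V \right)} = 4 \left(- 12 \left(V - 10\right)\right) = 4 \left(- 12 \left(-10 + V\right)\right) = 4 \left(120 - 12 V\right) = 480 - 48 V$)
$b{\left(v \right)} = 6 + v$
$\left(t{\left(-4 \right)} b{\left(-5 - 1 \right)} 30 + 581220\right) + 350424 = \left(\left(480 - -192\right) \left(6 - 6\right) 30 + 581220\right) + 350424 = \left(\left(480 + 192\right) \left(6 - 6\right) 30 + 581220\right) + 350424 = \left(672 \left(6 - 6\right) 30 + 581220\right) + 350424 = \left(672 \cdot 0 \cdot 30 + 581220\right) + 350424 = \left(0 \cdot 30 + 581220\right) + 350424 = \left(0 + 581220\right) + 350424 = 581220 + 350424 = 931644$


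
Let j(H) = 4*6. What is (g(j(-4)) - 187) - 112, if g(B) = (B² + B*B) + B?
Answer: 877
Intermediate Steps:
j(H) = 24
g(B) = B + 2*B² (g(B) = (B² + B²) + B = 2*B² + B = B + 2*B²)
(g(j(-4)) - 187) - 112 = (24*(1 + 2*24) - 187) - 112 = (24*(1 + 48) - 187) - 112 = (24*49 - 187) - 112 = (1176 - 187) - 112 = 989 - 112 = 877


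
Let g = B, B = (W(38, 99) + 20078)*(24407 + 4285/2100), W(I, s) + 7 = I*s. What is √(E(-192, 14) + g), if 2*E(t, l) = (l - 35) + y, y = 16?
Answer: √25654763069355/210 ≈ 24119.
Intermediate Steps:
W(I, s) = -7 + I*s
E(t, l) = -19/2 + l/2 (E(t, l) = ((l - 35) + 16)/2 = ((-35 + l) + 16)/2 = (-19 + l)/2 = -19/2 + l/2)
B = 244331077901/420 (B = ((-7 + 38*99) + 20078)*(24407 + 4285/2100) = ((-7 + 3762) + 20078)*(24407 + 4285*(1/2100)) = (3755 + 20078)*(24407 + 857/420) = 23833*(10251797/420) = 244331077901/420 ≈ 5.8174e+8)
g = 244331077901/420 ≈ 5.8174e+8
√(E(-192, 14) + g) = √((-19/2 + (½)*14) + 244331077901/420) = √((-19/2 + 7) + 244331077901/420) = √(-5/2 + 244331077901/420) = √(244331076851/420) = √25654763069355/210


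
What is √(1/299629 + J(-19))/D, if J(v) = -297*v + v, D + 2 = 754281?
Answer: 3*√56100985776957/226003862491 ≈ 9.9424e-5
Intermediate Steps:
D = 754279 (D = -2 + 754281 = 754279)
J(v) = -296*v
√(1/299629 + J(-19))/D = √(1/299629 - 296*(-19))/754279 = √(1/299629 + 5624)*(1/754279) = √(1685113497/299629)*(1/754279) = (3*√56100985776957/299629)*(1/754279) = 3*√56100985776957/226003862491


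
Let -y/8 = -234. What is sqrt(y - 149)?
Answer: sqrt(1723) ≈ 41.509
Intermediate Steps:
y = 1872 (y = -8*(-234) = 1872)
sqrt(y - 149) = sqrt(1872 - 149) = sqrt(1723)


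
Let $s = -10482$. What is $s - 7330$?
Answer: $-17812$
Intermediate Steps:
$s - 7330 = -10482 - 7330 = -17812$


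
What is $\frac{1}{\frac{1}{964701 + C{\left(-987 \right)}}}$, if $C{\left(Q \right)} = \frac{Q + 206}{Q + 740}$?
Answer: $\frac{238281928}{247} \approx 9.647 \cdot 10^{5}$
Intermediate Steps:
$C{\left(Q \right)} = \frac{206 + Q}{740 + Q}$
$\frac{1}{\frac{1}{964701 + C{\left(-987 \right)}}} = \frac{1}{\frac{1}{964701 + \frac{206 - 987}{740 - 987}}} = \frac{1}{\frac{1}{964701 + \frac{1}{-247} \left(-781\right)}} = \frac{1}{\frac{1}{964701 - - \frac{781}{247}}} = \frac{1}{\frac{1}{964701 + \frac{781}{247}}} = \frac{1}{\frac{1}{\frac{238281928}{247}}} = \frac{1}{\frac{247}{238281928}} = \frac{238281928}{247}$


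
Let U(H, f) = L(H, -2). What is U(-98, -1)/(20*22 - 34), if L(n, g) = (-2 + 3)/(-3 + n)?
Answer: -1/41006 ≈ -2.4387e-5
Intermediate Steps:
L(n, g) = 1/(-3 + n)
U(H, f) = 1/(-3 + H)
U(-98, -1)/(20*22 - 34) = 1/((-3 - 98)*(20*22 - 34)) = 1/((-101)*(440 - 34)) = -1/101/406 = -1/101*1/406 = -1/41006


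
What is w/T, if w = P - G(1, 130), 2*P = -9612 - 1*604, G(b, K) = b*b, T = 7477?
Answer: -5109/7477 ≈ -0.68330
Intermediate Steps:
G(b, K) = b**2
P = -5108 (P = (-9612 - 1*604)/2 = (-9612 - 604)/2 = (1/2)*(-10216) = -5108)
w = -5109 (w = -5108 - 1*1**2 = -5108 - 1*1 = -5108 - 1 = -5109)
w/T = -5109/7477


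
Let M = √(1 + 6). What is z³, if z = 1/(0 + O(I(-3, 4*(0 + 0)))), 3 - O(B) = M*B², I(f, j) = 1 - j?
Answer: (3 - √7)⁻³ ≈ 22.494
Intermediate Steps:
M = √7 ≈ 2.6458
O(B) = 3 - √7*B²
z = 1/(3 - √7) (z = 1/(0 + (3 - √7*(1 - 4*(0 + 0))²)) = 1/(0 + (3 - √7*(1 - 4*0)²)) = 1/(0 + (3 - √7*(1 - 1*0)²)) = 1/(0 + (3 - √7*(1 + 0)²)) = 1/(0 + (3 - 1*√7*1²)) = 1/(0 + (3 - 1*√7*1)) = 1/(0 + (3 - √7)) = 1/(3 - √7) ≈ 2.8229)
z³ = (3/2 + √7/2)³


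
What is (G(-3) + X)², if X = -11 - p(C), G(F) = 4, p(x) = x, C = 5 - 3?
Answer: 81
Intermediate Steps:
C = 2
X = -13 (X = -11 - 1*2 = -11 - 2 = -13)
(G(-3) + X)² = (4 - 13)² = (-9)² = 81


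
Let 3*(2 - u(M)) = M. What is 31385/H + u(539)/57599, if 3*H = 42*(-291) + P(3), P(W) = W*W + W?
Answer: -1085080631/140656758 ≈ -7.7144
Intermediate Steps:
u(M) = 2 - M/3
P(W) = W + W**2 (P(W) = W**2 + W = W + W**2)
H = -4070 (H = (42*(-291) + 3*(1 + 3))/3 = (-12222 + 3*4)/3 = (-12222 + 12)/3 = (1/3)*(-12210) = -4070)
31385/H + u(539)/57599 = 31385/(-4070) + (2 - 1/3*539)/57599 = 31385*(-1/4070) + (2 - 539/3)*(1/57599) = -6277/814 - 533/3*1/57599 = -6277/814 - 533/172797 = -1085080631/140656758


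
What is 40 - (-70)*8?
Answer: 600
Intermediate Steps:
40 - (-70)*8 = 40 - 7*(-80) = 40 + 560 = 600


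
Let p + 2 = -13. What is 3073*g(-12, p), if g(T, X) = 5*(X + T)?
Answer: -414855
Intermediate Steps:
p = -15 (p = -2 - 13 = -15)
g(T, X) = 5*T + 5*X (g(T, X) = 5*(T + X) = 5*T + 5*X)
3073*g(-12, p) = 3073*(5*(-12) + 5*(-15)) = 3073*(-60 - 75) = 3073*(-135) = -414855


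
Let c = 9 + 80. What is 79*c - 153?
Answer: 6878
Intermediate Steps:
c = 89
79*c - 153 = 79*89 - 153 = 7031 - 153 = 6878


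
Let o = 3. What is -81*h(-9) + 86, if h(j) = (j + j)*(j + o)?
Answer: -8662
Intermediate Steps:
h(j) = 2*j*(3 + j) (h(j) = (j + j)*(j + 3) = (2*j)*(3 + j) = 2*j*(3 + j))
-81*h(-9) + 86 = -162*(-9)*(3 - 9) + 86 = -162*(-9)*(-6) + 86 = -81*108 + 86 = -8748 + 86 = -8662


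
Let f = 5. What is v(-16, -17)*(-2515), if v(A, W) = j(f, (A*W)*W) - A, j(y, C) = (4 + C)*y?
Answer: 58056260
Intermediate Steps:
j(y, C) = y*(4 + C)
v(A, W) = 20 - A + 5*A*W**2 (v(A, W) = 5*(4 + (A*W)*W) - A = 5*(4 + A*W**2) - A = (20 + 5*A*W**2) - A = 20 - A + 5*A*W**2)
v(-16, -17)*(-2515) = (20 - 1*(-16) + 5*(-16)*(-17)**2)*(-2515) = (20 + 16 + 5*(-16)*289)*(-2515) = (20 + 16 - 23120)*(-2515) = -23084*(-2515) = 58056260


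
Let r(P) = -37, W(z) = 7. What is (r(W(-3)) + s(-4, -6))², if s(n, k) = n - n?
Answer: 1369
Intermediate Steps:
s(n, k) = 0
(r(W(-3)) + s(-4, -6))² = (-37 + 0)² = (-37)² = 1369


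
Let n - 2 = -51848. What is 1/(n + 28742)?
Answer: -1/23104 ≈ -4.3283e-5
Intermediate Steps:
n = -51846 (n = 2 - 51848 = -51846)
1/(n + 28742) = 1/(-51846 + 28742) = 1/(-23104) = -1/23104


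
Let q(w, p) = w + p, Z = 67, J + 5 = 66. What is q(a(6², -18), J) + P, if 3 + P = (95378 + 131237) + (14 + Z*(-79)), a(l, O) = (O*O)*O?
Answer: 215562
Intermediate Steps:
J = 61 (J = -5 + 66 = 61)
a(l, O) = O³ (a(l, O) = O²*O = O³)
q(w, p) = p + w
P = 221333 (P = -3 + ((95378 + 131237) + (14 + 67*(-79))) = -3 + (226615 + (14 - 5293)) = -3 + (226615 - 5279) = -3 + 221336 = 221333)
q(a(6², -18), J) + P = (61 + (-18)³) + 221333 = (61 - 5832) + 221333 = -5771 + 221333 = 215562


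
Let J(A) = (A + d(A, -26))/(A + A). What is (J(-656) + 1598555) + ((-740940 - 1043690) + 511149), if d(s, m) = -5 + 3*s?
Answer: 426499717/1312 ≈ 3.2508e+5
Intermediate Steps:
J(A) = (-5 + 4*A)/(2*A) (J(A) = (A + (-5 + 3*A))/(A + A) = (-5 + 4*A)/((2*A)) = (-5 + 4*A)*(1/(2*A)) = (-5 + 4*A)/(2*A))
(J(-656) + 1598555) + ((-740940 - 1043690) + 511149) = ((2 - 5/2/(-656)) + 1598555) + ((-740940 - 1043690) + 511149) = ((2 - 5/2*(-1/656)) + 1598555) + (-1784630 + 511149) = ((2 + 5/1312) + 1598555) - 1273481 = (2629/1312 + 1598555) - 1273481 = 2097306789/1312 - 1273481 = 426499717/1312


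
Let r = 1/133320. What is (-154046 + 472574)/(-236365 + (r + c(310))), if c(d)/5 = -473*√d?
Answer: -1338201132379661975040/962198881957422476401 + 13389654467363328000*√310/962198881957422476401 ≈ -1.1458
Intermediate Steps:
c(d) = -2365*√d (c(d) = 5*(-473*√d) = -2365*√d)
r = 1/133320 ≈ 7.5007e-6
(-154046 + 472574)/(-236365 + (r + c(310))) = (-154046 + 472574)/(-236365 + (1/133320 - 2365*√310)) = 318528/(-31512181799/133320 - 2365*√310)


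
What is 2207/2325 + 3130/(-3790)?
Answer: 108728/881175 ≈ 0.12339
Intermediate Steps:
2207/2325 + 3130/(-3790) = 2207*(1/2325) + 3130*(-1/3790) = 2207/2325 - 313/379 = 108728/881175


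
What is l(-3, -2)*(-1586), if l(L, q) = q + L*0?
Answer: 3172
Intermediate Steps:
l(L, q) = q (l(L, q) = q + 0 = q)
l(-3, -2)*(-1586) = -2*(-1586) = 3172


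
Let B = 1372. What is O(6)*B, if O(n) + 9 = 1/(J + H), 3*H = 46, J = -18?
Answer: -25725/2 ≈ -12863.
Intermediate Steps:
H = 46/3 (H = (1/3)*46 = 46/3 ≈ 15.333)
O(n) = -75/8 (O(n) = -9 + 1/(-18 + 46/3) = -9 + 1/(-8/3) = -9 - 3/8 = -75/8)
O(6)*B = -75/8*1372 = -25725/2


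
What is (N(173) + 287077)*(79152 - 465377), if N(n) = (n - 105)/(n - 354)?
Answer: -20068586629525/181 ≈ -1.1088e+11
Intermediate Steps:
N(n) = (-105 + n)/(-354 + n)
(N(173) + 287077)*(79152 - 465377) = ((-105 + 173)/(-354 + 173) + 287077)*(79152 - 465377) = (68/(-181) + 287077)*(-386225) = (-1/181*68 + 287077)*(-386225) = (-68/181 + 287077)*(-386225) = (51960869/181)*(-386225) = -20068586629525/181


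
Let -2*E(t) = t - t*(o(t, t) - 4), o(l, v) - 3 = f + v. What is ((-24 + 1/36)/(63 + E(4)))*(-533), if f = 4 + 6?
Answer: 459979/3132 ≈ 146.86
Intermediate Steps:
f = 10
o(l, v) = 13 + v (o(l, v) = 3 + (10 + v) = 13 + v)
E(t) = -t/2 + t*(9 + t)/2 (E(t) = -(t - t*((13 + t) - 4))/2 = -(t - t*(9 + t))/2 = -t/2 + t*(9 + t)/2)
((-24 + 1/36)/(63 + E(4)))*(-533) = ((-24 + 1/36)/(63 + (1/2)*4*(8 + 4)))*(-533) = ((-24 + 1/36)/(63 + (1/2)*4*12))*(-533) = -863/(36*(63 + 24))*(-533) = -863/36/87*(-533) = -863/36*1/87*(-533) = -863/3132*(-533) = 459979/3132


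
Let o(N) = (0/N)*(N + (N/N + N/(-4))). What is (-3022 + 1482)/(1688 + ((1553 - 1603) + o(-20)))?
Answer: -110/117 ≈ -0.94017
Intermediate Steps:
o(N) = 0 (o(N) = 0*(N + (1 + N*(-¼))) = 0*(N + (1 - N/4)) = 0*(1 + 3*N/4) = 0)
(-3022 + 1482)/(1688 + ((1553 - 1603) + o(-20))) = (-3022 + 1482)/(1688 + ((1553 - 1603) + 0)) = -1540/(1688 + (-50 + 0)) = -1540/(1688 - 50) = -1540/1638 = -1540*1/1638 = -110/117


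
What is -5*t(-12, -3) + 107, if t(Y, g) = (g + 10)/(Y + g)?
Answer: 328/3 ≈ 109.33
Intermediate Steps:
t(Y, g) = (10 + g)/(Y + g)
-5*t(-12, -3) + 107 = -5*(10 - 3)/(-12 - 3) + 107 = -5*7/(-15) + 107 = -(-1)*7/3 + 107 = -5*(-7/15) + 107 = 7/3 + 107 = 328/3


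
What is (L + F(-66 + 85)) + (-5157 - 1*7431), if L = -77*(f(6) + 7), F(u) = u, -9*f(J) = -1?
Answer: -118049/9 ≈ -13117.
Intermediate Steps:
f(J) = 1/9 (f(J) = -1/9*(-1) = 1/9)
L = -4928/9 (L = -77*(1/9 + 7) = -77*64/9 = -4928/9 ≈ -547.56)
(L + F(-66 + 85)) + (-5157 - 1*7431) = (-4928/9 + (-66 + 85)) + (-5157 - 1*7431) = (-4928/9 + 19) + (-5157 - 7431) = -4757/9 - 12588 = -118049/9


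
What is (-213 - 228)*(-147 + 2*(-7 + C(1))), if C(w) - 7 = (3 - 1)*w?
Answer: 63063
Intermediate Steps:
C(w) = 7 + 2*w (C(w) = 7 + (3 - 1)*w = 7 + 2*w)
(-213 - 228)*(-147 + 2*(-7 + C(1))) = (-213 - 228)*(-147 + 2*(-7 + (7 + 2*1))) = -441*(-147 + 2*(-7 + (7 + 2))) = -441*(-147 + 2*(-7 + 9)) = -441*(-147 + 2*2) = -441*(-147 + 4) = -441*(-143) = 63063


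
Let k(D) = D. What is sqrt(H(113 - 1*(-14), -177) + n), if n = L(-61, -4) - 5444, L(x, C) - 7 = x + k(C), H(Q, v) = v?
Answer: 3*I*sqrt(631) ≈ 75.359*I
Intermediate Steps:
L(x, C) = 7 + C + x (L(x, C) = 7 + (x + C) = 7 + (C + x) = 7 + C + x)
n = -5502 (n = (7 - 4 - 61) - 5444 = -58 - 5444 = -5502)
sqrt(H(113 - 1*(-14), -177) + n) = sqrt(-177 - 5502) = sqrt(-5679) = 3*I*sqrt(631)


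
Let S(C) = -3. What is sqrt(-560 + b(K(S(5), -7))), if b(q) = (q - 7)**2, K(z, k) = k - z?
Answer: I*sqrt(439) ≈ 20.952*I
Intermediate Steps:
b(q) = (-7 + q)**2
sqrt(-560 + b(K(S(5), -7))) = sqrt(-560 + (-7 + (-7 - 1*(-3)))**2) = sqrt(-560 + (-7 + (-7 + 3))**2) = sqrt(-560 + (-7 - 4)**2) = sqrt(-560 + (-11)**2) = sqrt(-560 + 121) = sqrt(-439) = I*sqrt(439)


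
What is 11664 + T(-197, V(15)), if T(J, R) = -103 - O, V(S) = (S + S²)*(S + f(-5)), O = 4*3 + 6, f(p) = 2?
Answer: 11543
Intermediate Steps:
O = 18 (O = 12 + 6 = 18)
V(S) = (2 + S)*(S + S²) (V(S) = (S + S²)*(S + 2) = (S + S²)*(2 + S) = (2 + S)*(S + S²))
T(J, R) = -121 (T(J, R) = -103 - 1*18 = -103 - 18 = -121)
11664 + T(-197, V(15)) = 11664 - 121 = 11543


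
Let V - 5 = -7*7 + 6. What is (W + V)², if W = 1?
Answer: 1369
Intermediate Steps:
V = -38 (V = 5 + (-7*7 + 6) = 5 + (-49 + 6) = 5 - 43 = -38)
(W + V)² = (1 - 38)² = (-37)² = 1369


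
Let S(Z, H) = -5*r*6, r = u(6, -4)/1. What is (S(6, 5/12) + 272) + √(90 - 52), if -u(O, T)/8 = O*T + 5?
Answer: -4288 + √38 ≈ -4281.8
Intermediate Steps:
u(O, T) = -40 - 8*O*T (u(O, T) = -8*(O*T + 5) = -8*(5 + O*T) = -40 - 8*O*T)
r = 152 (r = (-40 - 8*6*(-4))/1 = (-40 + 192)*1 = 152*1 = 152)
S(Z, H) = -4560 (S(Z, H) = -5*152*6 = -760*6 = -4560)
(S(6, 5/12) + 272) + √(90 - 52) = (-4560 + 272) + √(90 - 52) = -4288 + √38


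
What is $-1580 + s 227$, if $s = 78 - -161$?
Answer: $52673$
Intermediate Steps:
$s = 239$ ($s = 78 + 161 = 239$)
$-1580 + s 227 = -1580 + 239 \cdot 227 = -1580 + 54253 = 52673$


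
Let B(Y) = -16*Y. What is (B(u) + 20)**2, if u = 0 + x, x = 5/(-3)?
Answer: 19600/9 ≈ 2177.8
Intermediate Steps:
x = -5/3 (x = 5*(-1/3) = -5/3 ≈ -1.6667)
u = -5/3 (u = 0 - 5/3 = -5/3 ≈ -1.6667)
B(Y) = -16*Y
(B(u) + 20)**2 = (-16*(-5/3) + 20)**2 = (80/3 + 20)**2 = (140/3)**2 = 19600/9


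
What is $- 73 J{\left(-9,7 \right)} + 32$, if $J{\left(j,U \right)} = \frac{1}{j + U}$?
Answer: $\frac{137}{2} \approx 68.5$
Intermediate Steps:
$J{\left(j,U \right)} = \frac{1}{U + j}$
$- 73 J{\left(-9,7 \right)} + 32 = - \frac{73}{7 - 9} + 32 = - \frac{73}{-2} + 32 = \left(-73\right) \left(- \frac{1}{2}\right) + 32 = \frac{73}{2} + 32 = \frac{137}{2}$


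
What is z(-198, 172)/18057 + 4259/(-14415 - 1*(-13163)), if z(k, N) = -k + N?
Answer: -76441523/22607364 ≈ -3.3813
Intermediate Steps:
z(k, N) = N - k
z(-198, 172)/18057 + 4259/(-14415 - 1*(-13163)) = (172 - 1*(-198))/18057 + 4259/(-14415 - 1*(-13163)) = (172 + 198)*(1/18057) + 4259/(-14415 + 13163) = 370*(1/18057) + 4259/(-1252) = 370/18057 + 4259*(-1/1252) = 370/18057 - 4259/1252 = -76441523/22607364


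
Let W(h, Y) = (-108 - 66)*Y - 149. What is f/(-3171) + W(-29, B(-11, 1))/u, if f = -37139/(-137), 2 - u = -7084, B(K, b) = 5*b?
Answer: -78427563/342038858 ≈ -0.22929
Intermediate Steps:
W(h, Y) = -149 - 174*Y (W(h, Y) = -174*Y - 149 = -149 - 174*Y)
u = 7086 (u = 2 - 1*(-7084) = 2 + 7084 = 7086)
f = 37139/137 (f = -37139*(-1/137) = 37139/137 ≈ 271.09)
f/(-3171) + W(-29, B(-11, 1))/u = (37139/137)/(-3171) + (-149 - 870)/7086 = (37139/137)*(-1/3171) + (-149 - 174*5)*(1/7086) = -37139/434427 + (-149 - 870)*(1/7086) = -37139/434427 - 1019*1/7086 = -37139/434427 - 1019/7086 = -78427563/342038858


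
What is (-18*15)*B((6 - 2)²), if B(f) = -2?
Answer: 540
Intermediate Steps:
(-18*15)*B((6 - 2)²) = -18*15*(-2) = -270*(-2) = 540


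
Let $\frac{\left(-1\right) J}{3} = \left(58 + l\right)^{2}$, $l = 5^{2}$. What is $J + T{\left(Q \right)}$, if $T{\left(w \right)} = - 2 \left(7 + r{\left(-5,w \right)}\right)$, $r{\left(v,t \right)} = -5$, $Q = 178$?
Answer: $-20671$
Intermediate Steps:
$l = 25$
$J = -20667$ ($J = - 3 \left(58 + 25\right)^{2} = - 3 \cdot 83^{2} = \left(-3\right) 6889 = -20667$)
$T{\left(w \right)} = -4$ ($T{\left(w \right)} = - 2 \left(7 - 5\right) = \left(-2\right) 2 = -4$)
$J + T{\left(Q \right)} = -20667 - 4 = -20671$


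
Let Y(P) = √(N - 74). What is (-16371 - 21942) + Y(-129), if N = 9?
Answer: -38313 + I*√65 ≈ -38313.0 + 8.0623*I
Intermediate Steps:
Y(P) = I*√65 (Y(P) = √(9 - 74) = √(-65) = I*√65)
(-16371 - 21942) + Y(-129) = (-16371 - 21942) + I*√65 = -38313 + I*√65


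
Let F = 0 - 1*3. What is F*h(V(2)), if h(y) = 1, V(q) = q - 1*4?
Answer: -3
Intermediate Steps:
V(q) = -4 + q (V(q) = q - 4 = -4 + q)
F = -3 (F = 0 - 3 = -3)
F*h(V(2)) = -3*1 = -3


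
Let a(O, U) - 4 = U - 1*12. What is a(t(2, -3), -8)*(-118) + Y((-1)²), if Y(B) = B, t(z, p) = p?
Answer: 1889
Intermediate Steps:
a(O, U) = -8 + U (a(O, U) = 4 + (U - 1*12) = 4 + (U - 12) = 4 + (-12 + U) = -8 + U)
a(t(2, -3), -8)*(-118) + Y((-1)²) = (-8 - 8)*(-118) + (-1)² = -16*(-118) + 1 = 1888 + 1 = 1889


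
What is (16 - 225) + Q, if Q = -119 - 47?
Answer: -375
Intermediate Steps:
Q = -166
(16 - 225) + Q = (16 - 225) - 166 = -209 - 166 = -375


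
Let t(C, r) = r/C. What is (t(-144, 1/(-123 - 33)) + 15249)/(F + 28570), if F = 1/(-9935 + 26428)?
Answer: 5649735485741/10585149367104 ≈ 0.53374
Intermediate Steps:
F = 1/16493 ≈ 6.0632e-5
(t(-144, 1/(-123 - 33)) + 15249)/(F + 28570) = (1/(-123 - 33*(-144)) + 15249)/(1/16493 + 28570) = (-1/144/(-156) + 15249)/(471205011/16493) = (-1/156*(-1/144) + 15249)*(16493/471205011) = (1/22464 + 15249)*(16493/471205011) = (342553537/22464)*(16493/471205011) = 5649735485741/10585149367104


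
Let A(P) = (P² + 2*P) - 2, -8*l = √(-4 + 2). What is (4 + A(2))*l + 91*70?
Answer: 6370 - 5*I*√2/4 ≈ 6370.0 - 1.7678*I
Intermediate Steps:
l = -I*√2/8 (l = -√(-4 + 2)/8 = -I*√2/8 ≈ -0.17678*I)
A(P) = -2 + P² + 2*P
(4 + A(2))*l + 91*70 = (4 + (-2 + 2² + 2*2))*(-I*√2/8) + 91*70 = (4 + (-2 + 4 + 4))*(-I*√2/8) + 6370 = (4 + 6)*(-I*√2/8) + 6370 = 10*(-I*√2/8) + 6370 = -5*I*√2/4 + 6370 = 6370 - 5*I*√2/4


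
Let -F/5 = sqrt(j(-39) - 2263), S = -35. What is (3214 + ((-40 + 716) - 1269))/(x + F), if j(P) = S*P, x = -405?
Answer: -212301/37295 + 2621*I*sqrt(898)/37295 ≈ -5.6925 + 2.106*I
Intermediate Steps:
j(P) = -35*P
F = -5*I*sqrt(898) (F = -5*sqrt(-35*(-39) - 2263) = -5*sqrt(1365 - 2263) = -5*I*sqrt(898) ≈ -149.83*I)
(3214 + ((-40 + 716) - 1269))/(x + F) = (3214 + ((-40 + 716) - 1269))/(-405 - 5*I*sqrt(898)) = (3214 + (676 - 1269))/(-405 - 5*I*sqrt(898)) = (3214 - 593)/(-405 - 5*I*sqrt(898)) = 2621/(-405 - 5*I*sqrt(898))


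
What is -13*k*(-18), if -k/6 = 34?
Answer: -47736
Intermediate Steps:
k = -204 (k = -6*34 = -204)
-13*k*(-18) = -13*(-204)*(-18) = 2652*(-18) = -47736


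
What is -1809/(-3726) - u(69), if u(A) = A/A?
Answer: -71/138 ≈ -0.51449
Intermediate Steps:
u(A) = 1
-1809/(-3726) - u(69) = -1809/(-3726) - 1*1 = -1809*(-1/3726) - 1 = 67/138 - 1 = -71/138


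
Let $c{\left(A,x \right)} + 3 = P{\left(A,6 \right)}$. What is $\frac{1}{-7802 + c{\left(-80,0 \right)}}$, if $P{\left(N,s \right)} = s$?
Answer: $- \frac{1}{7799} \approx -0.00012822$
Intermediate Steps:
$c{\left(A,x \right)} = 3$ ($c{\left(A,x \right)} = -3 + 6 = 3$)
$\frac{1}{-7802 + c{\left(-80,0 \right)}} = \frac{1}{-7802 + 3} = \frac{1}{-7799} = - \frac{1}{7799}$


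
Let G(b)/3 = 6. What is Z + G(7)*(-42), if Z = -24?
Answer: -780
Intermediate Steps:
G(b) = 18 (G(b) = 3*6 = 18)
Z + G(7)*(-42) = -24 + 18*(-42) = -24 - 756 = -780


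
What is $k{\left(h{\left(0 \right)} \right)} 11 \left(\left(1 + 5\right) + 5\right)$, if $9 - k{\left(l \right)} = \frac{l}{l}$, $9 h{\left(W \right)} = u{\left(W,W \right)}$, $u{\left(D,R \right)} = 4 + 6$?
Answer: $968$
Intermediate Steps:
$u{\left(D,R \right)} = 10$
$h{\left(W \right)} = \frac{10}{9}$ ($h{\left(W \right)} = \frac{1}{9} \cdot 10 = \frac{10}{9}$)
$k{\left(l \right)} = 8$ ($k{\left(l \right)} = 9 - \frac{l}{l} = 9 - 1 = 8$)
$k{\left(h{\left(0 \right)} \right)} 11 \left(\left(1 + 5\right) + 5\right) = 8 \cdot 11 \left(\left(1 + 5\right) + 5\right) = 88 \left(6 + 5\right) = 88 \cdot 11 = 968$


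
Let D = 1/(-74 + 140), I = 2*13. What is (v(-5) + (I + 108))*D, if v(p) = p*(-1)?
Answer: 139/66 ≈ 2.1061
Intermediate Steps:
v(p) = -p
I = 26
D = 1/66 ≈ 0.015152
(v(-5) + (I + 108))*D = (-1*(-5) + (26 + 108))*(1/66) = (5 + 134)*(1/66) = 139*(1/66) = 139/66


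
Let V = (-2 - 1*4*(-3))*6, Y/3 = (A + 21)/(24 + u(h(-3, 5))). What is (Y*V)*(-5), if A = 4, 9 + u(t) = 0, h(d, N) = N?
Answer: -1500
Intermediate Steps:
u(t) = -9 (u(t) = -9 + 0 = -9)
Y = 5 (Y = 3*((4 + 21)/(24 - 9)) = 3*(25/15) = 3*(25*(1/15)) = 3*(5/3) = 5)
V = 60 (V = (-2 - 4*(-3))*6 = (-2 + 12)*6 = 10*6 = 60)
(Y*V)*(-5) = (5*60)*(-5) = 300*(-5) = -1500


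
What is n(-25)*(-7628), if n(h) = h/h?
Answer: -7628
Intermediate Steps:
n(h) = 1
n(-25)*(-7628) = 1*(-7628) = -7628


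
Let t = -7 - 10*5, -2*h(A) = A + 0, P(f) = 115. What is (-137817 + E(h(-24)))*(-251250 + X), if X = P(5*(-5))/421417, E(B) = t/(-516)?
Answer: 2509857194899713175/72483724 ≈ 3.4626e+10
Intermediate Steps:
h(A) = -A/2 (h(A) = -(A + 0)/2 = -A/2)
t = -57 (t = -7 - 50 = -57)
E(B) = 19/172 (E(B) = -57/(-516) = -57*(-1/516) = 19/172)
X = 115/421417 ≈ 0.00027289
(-137817 + E(h(-24)))*(-251250 + X) = (-137817 + 19/172)*(-251250 + 115/421417) = -23704505/172*(-105881021135/421417) = 2509857194899713175/72483724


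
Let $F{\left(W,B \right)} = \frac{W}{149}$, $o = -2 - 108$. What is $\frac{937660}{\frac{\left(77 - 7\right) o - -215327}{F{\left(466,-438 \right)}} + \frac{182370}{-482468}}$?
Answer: $\frac{26351772539260}{1865718643443} \approx 14.124$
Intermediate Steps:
$o = -110$
$F{\left(W,B \right)} = \frac{W}{149}$ ($F{\left(W,B \right)} = W \frac{1}{149} = \frac{W}{149}$)
$\frac{937660}{\frac{\left(77 - 7\right) o - -215327}{F{\left(466,-438 \right)}} + \frac{182370}{-482468}} = \frac{937660}{\frac{\left(77 - 7\right) \left(-110\right) - -215327}{\frac{1}{149} \cdot 466} + \frac{182370}{-482468}} = \frac{937660}{\frac{70 \left(-110\right) + 215327}{\frac{466}{149}} + 182370 \left(- \frac{1}{482468}\right)} = \frac{937660}{\left(-7700 + 215327\right) \frac{149}{466} - \frac{91185}{241234}} = \frac{937660}{207627 \cdot \frac{149}{466} - \frac{91185}{241234}} = \frac{937660}{\frac{30936423}{466} - \frac{91185}{241234}} = \frac{937660}{\frac{1865718643443}{28103761}} = 937660 \cdot \frac{28103761}{1865718643443} = \frac{26351772539260}{1865718643443}$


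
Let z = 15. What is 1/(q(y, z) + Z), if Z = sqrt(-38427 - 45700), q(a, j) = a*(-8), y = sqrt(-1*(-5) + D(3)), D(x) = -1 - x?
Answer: -8/84191 - I*sqrt(84127)/84191 ≈ -9.5022e-5 - 0.0034451*I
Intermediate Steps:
y = 1 (y = sqrt(-1*(-5) + (-1 - 1*3)) = sqrt(5 + (-1 - 3)) = sqrt(5 - 4) = sqrt(1) = 1)
q(a, j) = -8*a
Z = I*sqrt(84127) (Z = sqrt(-84127) = I*sqrt(84127) ≈ 290.05*I)
1/(q(y, z) + Z) = 1/(-8*1 + I*sqrt(84127)) = 1/(-8 + I*sqrt(84127))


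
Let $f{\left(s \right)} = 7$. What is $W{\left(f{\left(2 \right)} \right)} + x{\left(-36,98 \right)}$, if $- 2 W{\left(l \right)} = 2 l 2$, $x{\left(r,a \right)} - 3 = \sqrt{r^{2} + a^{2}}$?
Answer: $-11 + 10 \sqrt{109} \approx 93.403$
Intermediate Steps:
$x{\left(r,a \right)} = 3 + \sqrt{a^{2} + r^{2}}$ ($x{\left(r,a \right)} = 3 + \sqrt{r^{2} + a^{2}} = 3 + \sqrt{a^{2} + r^{2}}$)
$W{\left(l \right)} = - 2 l$ ($W{\left(l \right)} = - \frac{2 l 2}{2} = - \frac{4 l}{2} = - 2 l$)
$W{\left(f{\left(2 \right)} \right)} + x{\left(-36,98 \right)} = \left(-2\right) 7 + \left(3 + \sqrt{98^{2} + \left(-36\right)^{2}}\right) = -14 + \left(3 + \sqrt{9604 + 1296}\right) = -14 + \left(3 + \sqrt{10900}\right) = -14 + \left(3 + 10 \sqrt{109}\right) = -11 + 10 \sqrt{109}$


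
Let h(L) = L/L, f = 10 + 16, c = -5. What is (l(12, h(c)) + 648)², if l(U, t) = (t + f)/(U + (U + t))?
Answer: 263315529/625 ≈ 4.2131e+5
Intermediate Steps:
f = 26
h(L) = 1
l(U, t) = (26 + t)/(t + 2*U) (l(U, t) = (t + 26)/(U + (U + t)) = (26 + t)/(t + 2*U))
(l(12, h(c)) + 648)² = ((26 + 1)/(1 + 2*12) + 648)² = (27/(1 + 24) + 648)² = (27/25 + 648)² = (16227/25)² = 263315529/625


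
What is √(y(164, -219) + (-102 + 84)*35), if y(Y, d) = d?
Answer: I*√849 ≈ 29.138*I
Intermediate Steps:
√(y(164, -219) + (-102 + 84)*35) = √(-219 + (-102 + 84)*35) = √(-219 - 18*35) = √(-219 - 630) = √(-849) = I*√849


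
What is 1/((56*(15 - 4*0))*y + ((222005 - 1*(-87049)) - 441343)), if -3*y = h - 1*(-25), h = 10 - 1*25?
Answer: -1/135089 ≈ -7.4025e-6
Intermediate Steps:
h = -15 (h = 10 - 25 = -15)
y = -10/3 (y = -(-15 - 1*(-25))/3 = -(-15 + 25)/3 = -1/3*10 = -10/3 ≈ -3.3333)
1/((56*(15 - 4*0))*y + ((222005 - 1*(-87049)) - 441343)) = 1/((56*(15 - 4*0))*(-10/3) + ((222005 - 1*(-87049)) - 441343)) = 1/((56*(15 - 1*0))*(-10/3) + ((222005 + 87049) - 441343)) = 1/((56*(15 + 0))*(-10/3) + (309054 - 441343)) = 1/((56*15)*(-10/3) - 132289) = 1/(840*(-10/3) - 132289) = 1/(-2800 - 132289) = 1/(-135089) = -1/135089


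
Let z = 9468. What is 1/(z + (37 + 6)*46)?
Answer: 1/11446 ≈ 8.7367e-5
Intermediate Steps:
1/(z + (37 + 6)*46) = 1/(9468 + (37 + 6)*46) = 1/(9468 + 43*46) = 1/(9468 + 1978) = 1/11446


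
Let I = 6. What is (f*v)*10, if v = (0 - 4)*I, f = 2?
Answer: -480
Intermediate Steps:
v = -24 (v = (0 - 4)*6 = -4*6 = -24)
(f*v)*10 = (2*(-24))*10 = -48*10 = -480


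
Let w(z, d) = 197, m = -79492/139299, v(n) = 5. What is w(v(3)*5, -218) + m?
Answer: 27362411/139299 ≈ 196.43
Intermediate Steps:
m = -79492/139299 (m = -79492*1/139299 = -79492/139299 ≈ -0.57066)
w(v(3)*5, -218) + m = 197 - 79492/139299 = 27362411/139299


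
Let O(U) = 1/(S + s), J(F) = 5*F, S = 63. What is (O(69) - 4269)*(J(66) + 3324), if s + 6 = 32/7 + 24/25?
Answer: -170698407768/10943 ≈ -1.5599e+7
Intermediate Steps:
s = -82/175 (s = -6 + (32/7 + 24/25) = -6 + 968/175 = -82/175 ≈ -0.46857)
O(U) = 175/10943 (O(U) = 1/(63 - 82/175) = 1/(10943/175) = 175/10943)
(O(69) - 4269)*(J(66) + 3324) = (175/10943 - 4269)*(5*66 + 3324) = -46715492*(330 + 3324)/10943 = -46715492/10943*3654 = -170698407768/10943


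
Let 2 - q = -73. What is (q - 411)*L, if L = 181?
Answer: -60816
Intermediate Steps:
q = 75 (q = 2 - 1*(-73) = 2 + 73 = 75)
(q - 411)*L = (75 - 411)*181 = -336*181 = -60816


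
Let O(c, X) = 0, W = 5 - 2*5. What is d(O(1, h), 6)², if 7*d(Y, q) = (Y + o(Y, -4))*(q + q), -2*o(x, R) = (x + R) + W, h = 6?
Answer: 2916/49 ≈ 59.510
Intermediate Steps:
W = -5 (W = 5 - 10 = -5)
o(x, R) = 5/2 - R/2 - x/2 (o(x, R) = -((x + R) - 5)/2 = -((R + x) - 5)/2 = -(-5 + R + x)/2 = 5/2 - R/2 - x/2)
d(Y, q) = 2*q*(9/2 + Y/2)/7 (d(Y, q) = ((Y + (5/2 - ½*(-4) - Y/2))*(q + q))/7 = ((Y + (5/2 + 2 - Y/2))*(2*q))/7 = ((Y + (9/2 - Y/2))*(2*q))/7 = ((9/2 + Y/2)*(2*q))/7 = (2*q*(9/2 + Y/2))/7 = 2*q*(9/2 + Y/2)/7)
d(O(1, h), 6)² = ((⅐)*6*(9 + 0))² = ((⅐)*6*9)² = (54/7)² = 2916/49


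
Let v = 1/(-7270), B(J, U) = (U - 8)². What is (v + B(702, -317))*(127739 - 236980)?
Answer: -83885481034509/7270 ≈ -1.1539e+10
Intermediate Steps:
B(J, U) = (-8 + U)²
v = -1/7270 ≈ -0.00013755
(v + B(702, -317))*(127739 - 236980) = (-1/7270 + (-8 - 317)²)*(127739 - 236980) = (-1/7270 + (-325)²)*(-109241) = (-1/7270 + 105625)*(-109241) = (767893749/7270)*(-109241) = -83885481034509/7270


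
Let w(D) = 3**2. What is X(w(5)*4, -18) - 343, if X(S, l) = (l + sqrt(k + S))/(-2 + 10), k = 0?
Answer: -689/2 ≈ -344.50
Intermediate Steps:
w(D) = 9
X(S, l) = l/8 + sqrt(S)/8 (X(S, l) = (l + sqrt(0 + S))/(-2 + 10) = (l + sqrt(S))/8 = (l + sqrt(S))*(1/8) = l/8 + sqrt(S)/8)
X(w(5)*4, -18) - 343 = ((1/8)*(-18) + sqrt(9*4)/8) - 343 = (-9/4 + sqrt(36)/8) - 343 = (-9/4 + (1/8)*6) - 343 = (-9/4 + 3/4) - 343 = -3/2 - 343 = -689/2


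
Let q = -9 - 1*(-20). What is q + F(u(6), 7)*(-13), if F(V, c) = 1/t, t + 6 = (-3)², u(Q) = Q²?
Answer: 20/3 ≈ 6.6667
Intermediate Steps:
q = 11 (q = -9 + 20 = 11)
t = 3 (t = -6 + (-3)² = -6 + 9 = 3)
F(V, c) = ⅓ (F(V, c) = 1/3 = ⅓)
q + F(u(6), 7)*(-13) = 11 + (⅓)*(-13) = 11 - 13/3 = 20/3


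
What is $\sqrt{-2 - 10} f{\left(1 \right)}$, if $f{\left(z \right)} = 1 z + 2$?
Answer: $6 i \sqrt{3} \approx 10.392 i$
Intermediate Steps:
$f{\left(z \right)} = 2 + z$ ($f{\left(z \right)} = z + 2 = 2 + z$)
$\sqrt{-2 - 10} f{\left(1 \right)} = \sqrt{-2 - 10} \left(2 + 1\right) = \sqrt{-12} \cdot 3 = 2 i \sqrt{3} \cdot 3 = 6 i \sqrt{3}$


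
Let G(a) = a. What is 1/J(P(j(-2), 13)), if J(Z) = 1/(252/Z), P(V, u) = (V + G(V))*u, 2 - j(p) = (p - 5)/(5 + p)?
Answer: 378/169 ≈ 2.2367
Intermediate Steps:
j(p) = 2 - (-5 + p)/(5 + p) (j(p) = 2 - (p - 5)/(5 + p) = 2 - (-5 + p)/(5 + p))
P(V, u) = 2*V*u (P(V, u) = (V + V)*u = (2*V)*u = 2*V*u)
J(Z) = Z/252
1/J(P(j(-2), 13)) = 1/((2*((15 - 2)/(5 - 2))*13)/252) = 1/((2*(13/3)*13)/252) = 1/((1/252)*(338/3)) = 1/(169/378) = 378/169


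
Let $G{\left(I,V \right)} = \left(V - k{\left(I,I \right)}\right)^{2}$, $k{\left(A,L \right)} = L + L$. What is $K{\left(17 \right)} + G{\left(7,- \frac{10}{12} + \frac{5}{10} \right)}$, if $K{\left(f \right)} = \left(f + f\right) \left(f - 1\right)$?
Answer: $\frac{6745}{9} \approx 749.44$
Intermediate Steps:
$k{\left(A,L \right)} = 2 L$
$K{\left(f \right)} = 2 f \left(-1 + f\right)$
$G{\left(I,V \right)} = \left(V - 2 I\right)^{2}$
$K{\left(17 \right)} + G{\left(7,- \frac{10}{12} + \frac{5}{10} \right)} = 2 \cdot 17 \left(-1 + 17\right) + \left(- (- \frac{10}{12} + \frac{5}{10}) + 2 \cdot 7\right)^{2} = 2 \cdot 17 \cdot 16 + \left(- (\left(-10\right) \frac{1}{12} + 5 \cdot \frac{1}{10}) + 14\right)^{2} = 544 + \left(- (- \frac{5}{6} + \frac{1}{2}) + 14\right)^{2} = 544 + \left(\left(-1\right) \left(- \frac{1}{3}\right) + 14\right)^{2} = 544 + \left(\frac{1}{3} + 14\right)^{2} = 544 + \left(\frac{43}{3}\right)^{2} = 544 + \frac{1849}{9} = \frac{6745}{9}$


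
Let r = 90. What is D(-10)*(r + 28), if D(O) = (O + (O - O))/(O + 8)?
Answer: 590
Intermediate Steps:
D(O) = O/(8 + O) (D(O) = (O + 0)/(8 + O) = O/(8 + O))
D(-10)*(r + 28) = (-10/(8 - 10))*(90 + 28) = -10/(-2)*118 = -10*(-½)*118 = 5*118 = 590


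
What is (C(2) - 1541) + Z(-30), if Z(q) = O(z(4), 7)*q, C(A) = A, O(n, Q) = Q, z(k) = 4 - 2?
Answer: -1749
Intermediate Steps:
z(k) = 2
Z(q) = 7*q
(C(2) - 1541) + Z(-30) = (2 - 1541) + 7*(-30) = -1539 - 210 = -1749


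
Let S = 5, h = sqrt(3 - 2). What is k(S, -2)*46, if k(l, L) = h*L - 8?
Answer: -460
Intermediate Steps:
h = 1 (h = sqrt(1) = 1)
k(l, L) = -8 + L (k(l, L) = 1*L - 8 = L - 8 = -8 + L)
k(S, -2)*46 = (-8 - 2)*46 = -10*46 = -460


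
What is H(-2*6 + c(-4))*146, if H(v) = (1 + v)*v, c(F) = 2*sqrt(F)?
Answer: 16936 - 13432*I ≈ 16936.0 - 13432.0*I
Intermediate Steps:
H(v) = v*(1 + v)
H(-2*6 + c(-4))*146 = ((-2*6 + 2*sqrt(-4))*(1 + (-2*6 + 2*sqrt(-4))))*146 = ((-12 + 2*(2*I))*(1 + (-12 + 2*(2*I))))*146 = ((-12 + 4*I)*(1 + (-12 + 4*I)))*146 = ((-12 + 4*I)*(-11 + 4*I))*146 = 146*(-12 + 4*I)*(-11 + 4*I)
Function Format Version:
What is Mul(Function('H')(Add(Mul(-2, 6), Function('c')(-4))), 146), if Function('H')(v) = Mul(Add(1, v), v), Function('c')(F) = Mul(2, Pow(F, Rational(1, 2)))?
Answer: Add(16936, Mul(-13432, I)) ≈ Add(16936., Mul(-13432., I))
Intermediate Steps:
Function('H')(v) = Mul(v, Add(1, v))
Mul(Function('H')(Add(Mul(-2, 6), Function('c')(-4))), 146) = Mul(Mul(Add(Mul(-2, 6), Mul(2, Pow(-4, Rational(1, 2)))), Add(1, Add(Mul(-2, 6), Mul(2, Pow(-4, Rational(1, 2)))))), 146) = Mul(Mul(Add(-12, Mul(2, Mul(2, I))), Add(1, Add(-12, Mul(2, Mul(2, I))))), 146) = Mul(Mul(Add(-12, Mul(4, I)), Add(1, Add(-12, Mul(4, I)))), 146) = Mul(Mul(Add(-12, Mul(4, I)), Add(-11, Mul(4, I))), 146) = Mul(146, Add(-12, Mul(4, I)), Add(-11, Mul(4, I)))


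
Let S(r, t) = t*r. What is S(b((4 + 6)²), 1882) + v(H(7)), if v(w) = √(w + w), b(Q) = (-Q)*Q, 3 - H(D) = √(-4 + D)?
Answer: -18820000 + √(6 - 2*√3) ≈ -1.8820e+7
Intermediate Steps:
H(D) = 3 - √(-4 + D)
b(Q) = -Q²
v(w) = √2*√w (v(w) = √(2*w) = √2*√w)
S(r, t) = r*t
S(b((4 + 6)²), 1882) + v(H(7)) = -((4 + 6)²)²*1882 + √2*√(3 - √(-4 + 7)) = -(10²)²*1882 + √2*√(3 - √3) = -1*100²*1882 + √2*√(3 - √3) = -1*10000*1882 + √2*√(3 - √3) = -10000*1882 + √2*√(3 - √3) = -18820000 + √2*√(3 - √3)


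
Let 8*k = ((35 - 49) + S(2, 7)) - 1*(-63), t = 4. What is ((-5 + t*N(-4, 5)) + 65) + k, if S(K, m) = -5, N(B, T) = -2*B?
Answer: 195/2 ≈ 97.500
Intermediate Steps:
k = 11/2 (k = (((35 - 49) - 5) - 1*(-63))/8 = ((-14 - 5) + 63)/8 = (-19 + 63)/8 = (1/8)*44 = 11/2 ≈ 5.5000)
((-5 + t*N(-4, 5)) + 65) + k = ((-5 + 4*(-2*(-4))) + 65) + 11/2 = ((-5 + 4*8) + 65) + 11/2 = ((-5 + 32) + 65) + 11/2 = (27 + 65) + 11/2 = 92 + 11/2 = 195/2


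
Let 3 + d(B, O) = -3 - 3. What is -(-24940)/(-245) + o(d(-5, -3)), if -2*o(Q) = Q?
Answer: -9535/98 ≈ -97.296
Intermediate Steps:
d(B, O) = -9 (d(B, O) = -3 + (-3 - 3) = -3 - 6 = -9)
o(Q) = -Q/2
-(-24940)/(-245) + o(d(-5, -3)) = -(-24940)/(-245) - ½*(-9) = -(-24940)*(-1)/245 + 9/2 = -116*43/49 + 9/2 = -4988/49 + 9/2 = -9535/98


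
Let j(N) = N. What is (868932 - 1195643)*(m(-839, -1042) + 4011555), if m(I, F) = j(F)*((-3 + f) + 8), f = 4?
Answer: -1307555249847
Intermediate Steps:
m(I, F) = 9*F (m(I, F) = F*((-3 + 4) + 8) = F*(1 + 8) = F*9 = 9*F)
(868932 - 1195643)*(m(-839, -1042) + 4011555) = (868932 - 1195643)*(9*(-1042) + 4011555) = -326711*(-9378 + 4011555) = -326711*4002177 = -1307555249847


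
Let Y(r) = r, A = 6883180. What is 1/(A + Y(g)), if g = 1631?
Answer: 1/6884811 ≈ 1.4525e-7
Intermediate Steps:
1/(A + Y(g)) = 1/(6883180 + 1631) = 1/6884811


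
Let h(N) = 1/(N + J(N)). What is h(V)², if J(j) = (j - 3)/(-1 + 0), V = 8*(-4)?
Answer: ⅑ ≈ 0.11111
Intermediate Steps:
V = -32
J(j) = 3 - j (J(j) = (-3 + j)/(-1) = (-3 + j)*(-1) = 3 - j)
h(N) = ⅓ (h(N) = 1/(N + (3 - N)) = 1/3 = ⅓)
h(V)² = (⅓)² = ⅑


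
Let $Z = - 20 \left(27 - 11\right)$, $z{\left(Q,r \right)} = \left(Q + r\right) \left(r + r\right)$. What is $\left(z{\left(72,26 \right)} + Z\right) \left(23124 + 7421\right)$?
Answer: $145882920$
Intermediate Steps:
$z{\left(Q,r \right)} = 2 r \left(Q + r\right)$ ($z{\left(Q,r \right)} = \left(Q + r\right) 2 r = 2 r \left(Q + r\right)$)
$Z = -320$ ($Z = - 20 \left(27 - 11\right) = \left(-20\right) 16 = -320$)
$\left(z{\left(72,26 \right)} + Z\right) \left(23124 + 7421\right) = \left(2 \cdot 26 \left(72 + 26\right) - 320\right) \left(23124 + 7421\right) = \left(2 \cdot 26 \cdot 98 - 320\right) 30545 = \left(5096 - 320\right) 30545 = 4776 \cdot 30545 = 145882920$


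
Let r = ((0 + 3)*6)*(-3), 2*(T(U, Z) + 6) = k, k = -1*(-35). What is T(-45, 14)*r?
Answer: -621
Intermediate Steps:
k = 35
T(U, Z) = 23/2 (T(U, Z) = -6 + (½)*35 = -6 + 35/2 = 23/2)
r = -54 (r = (3*6)*(-3) = 18*(-3) = -54)
T(-45, 14)*r = (23/2)*(-54) = -621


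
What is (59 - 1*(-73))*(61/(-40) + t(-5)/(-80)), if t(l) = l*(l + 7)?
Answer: -924/5 ≈ -184.80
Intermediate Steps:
t(l) = l*(7 + l)
(59 - 1*(-73))*(61/(-40) + t(-5)/(-80)) = (59 - 1*(-73))*(61/(-40) - 5*(7 - 5)/(-80)) = (59 + 73)*(61*(-1/40) - 5*2*(-1/80)) = 132*(-61/40 - 10*(-1/80)) = 132*(-61/40 + 1/8) = 132*(-7/5) = -924/5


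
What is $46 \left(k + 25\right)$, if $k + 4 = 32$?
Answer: $2438$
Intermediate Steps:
$k = 28$ ($k = -4 + 32 = 28$)
$46 \left(k + 25\right) = 46 \left(28 + 25\right) = 46 \cdot 53 = 2438$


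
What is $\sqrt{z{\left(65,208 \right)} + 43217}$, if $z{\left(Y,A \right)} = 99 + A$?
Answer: $6 \sqrt{1209} \approx 208.62$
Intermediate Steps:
$\sqrt{z{\left(65,208 \right)} + 43217} = \sqrt{\left(99 + 208\right) + 43217} = \sqrt{307 + 43217} = \sqrt{43524} = 6 \sqrt{1209}$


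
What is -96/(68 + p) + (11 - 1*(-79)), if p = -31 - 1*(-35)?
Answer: 266/3 ≈ 88.667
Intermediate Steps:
p = 4 (p = -31 + 35 = 4)
-96/(68 + p) + (11 - 1*(-79)) = -96/(68 + 4) + (11 - 1*(-79)) = -96/72 + (11 + 79) = (1/72)*(-96) + 90 = -4/3 + 90 = 266/3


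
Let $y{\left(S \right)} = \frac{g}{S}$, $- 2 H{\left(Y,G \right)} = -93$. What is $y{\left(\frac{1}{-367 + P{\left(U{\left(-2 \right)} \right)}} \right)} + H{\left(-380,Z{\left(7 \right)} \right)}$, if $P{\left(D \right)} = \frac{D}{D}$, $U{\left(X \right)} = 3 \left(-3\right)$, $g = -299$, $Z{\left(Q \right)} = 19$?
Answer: $\frac{218961}{2} \approx 1.0948 \cdot 10^{5}$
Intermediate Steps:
$H{\left(Y,G \right)} = \frac{93}{2}$ ($H{\left(Y,G \right)} = \left(- \frac{1}{2}\right) \left(-93\right) = \frac{93}{2}$)
$U{\left(X \right)} = -9$
$P{\left(D \right)} = 1$
$y{\left(S \right)} = - \frac{299}{S}$
$y{\left(\frac{1}{-367 + P{\left(U{\left(-2 \right)} \right)}} \right)} + H{\left(-380,Z{\left(7 \right)} \right)} = - \frac{299}{\frac{1}{-367 + 1}} + \frac{93}{2} = - \frac{299}{\frac{1}{-366}} + \frac{93}{2} = - \frac{299}{- \frac{1}{366}} + \frac{93}{2} = \left(-299\right) \left(-366\right) + \frac{93}{2} = 109434 + \frac{93}{2} = \frac{218961}{2}$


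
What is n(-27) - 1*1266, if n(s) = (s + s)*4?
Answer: -1482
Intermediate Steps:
n(s) = 8*s (n(s) = (2*s)*4 = 8*s)
n(-27) - 1*1266 = 8*(-27) - 1*1266 = -216 - 1266 = -1482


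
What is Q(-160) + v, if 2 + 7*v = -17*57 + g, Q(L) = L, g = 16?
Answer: -2075/7 ≈ -296.43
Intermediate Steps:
v = -955/7 (v = -2/7 + (-17*57 + 16)/7 = -2/7 + (-969 + 16)/7 = -2/7 + (⅐)*(-953) = -2/7 - 953/7 = -955/7 ≈ -136.43)
Q(-160) + v = -160 - 955/7 = -2075/7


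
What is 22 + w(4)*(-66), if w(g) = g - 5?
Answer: 88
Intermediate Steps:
w(g) = -5 + g
22 + w(4)*(-66) = 22 + (-5 + 4)*(-66) = 22 - 1*(-66) = 22 + 66 = 88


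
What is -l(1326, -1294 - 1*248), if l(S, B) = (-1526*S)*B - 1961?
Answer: -3120198031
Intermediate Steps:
l(S, B) = -1961 - 1526*B*S (l(S, B) = -1526*B*S - 1961 = -1961 - 1526*B*S)
-l(1326, -1294 - 1*248) = -(-1961 - 1526*(-1294 - 1*248)*1326) = -(-1961 - 1526*(-1294 - 248)*1326) = -(-1961 - 1526*(-1542)*1326) = -(-1961 + 3120199992) = -1*3120198031 = -3120198031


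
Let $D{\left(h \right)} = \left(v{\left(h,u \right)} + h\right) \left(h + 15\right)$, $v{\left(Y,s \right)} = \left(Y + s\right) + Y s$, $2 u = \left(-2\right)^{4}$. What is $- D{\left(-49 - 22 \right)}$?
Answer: $-39312$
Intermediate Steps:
$u = 8$ ($u = \frac{\left(-2\right)^{4}}{2} = \frac{1}{2} \cdot 16 = 8$)
$v{\left(Y,s \right)} = Y + s + Y s$
$D{\left(h \right)} = \left(8 + 10 h\right) \left(15 + h\right)$ ($D{\left(h \right)} = \left(\left(h + 8 + h 8\right) + h\right) \left(h + 15\right) = \left(\left(h + 8 + 8 h\right) + h\right) \left(15 + h\right) = \left(\left(8 + 9 h\right) + h\right) \left(15 + h\right) = \left(8 + 10 h\right) \left(15 + h\right)$)
$- D{\left(-49 - 22 \right)} = - (120 + 10 \left(-49 - 22\right)^{2} + 158 \left(-49 - 22\right)) = - (120 + 10 \left(-71\right)^{2} + 158 \left(-71\right)) = - (120 + 10 \cdot 5041 - 11218) = - (120 + 50410 - 11218) = \left(-1\right) 39312 = -39312$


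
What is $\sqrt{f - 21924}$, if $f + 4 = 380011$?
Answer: $3 \sqrt{39787} \approx 598.4$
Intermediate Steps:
$f = 380007$ ($f = -4 + 380011 = 380007$)
$\sqrt{f - 21924} = \sqrt{380007 - 21924} = \sqrt{358083} = 3 \sqrt{39787}$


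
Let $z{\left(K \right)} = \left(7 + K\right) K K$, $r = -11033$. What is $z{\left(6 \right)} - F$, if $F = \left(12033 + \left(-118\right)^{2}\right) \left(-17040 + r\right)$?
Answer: $728691329$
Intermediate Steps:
$z{\left(K \right)} = K^{2} \left(7 + K\right)$ ($z{\left(K \right)} = K \left(7 + K\right) K = K^{2} \left(7 + K\right)$)
$F = -728690861$ ($F = \left(12033 + \left(-118\right)^{2}\right) \left(-17040 - 11033\right) = \left(12033 + 13924\right) \left(-28073\right) = 25957 \left(-28073\right) = -728690861$)
$z{\left(6 \right)} - F = 6^{2} \left(7 + 6\right) - -728690861 = 36 \cdot 13 + 728690861 = 468 + 728690861 = 728691329$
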